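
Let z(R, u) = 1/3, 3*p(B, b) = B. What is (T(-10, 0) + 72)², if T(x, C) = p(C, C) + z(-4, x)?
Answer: 47089/9 ≈ 5232.1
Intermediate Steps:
p(B, b) = B/3
z(R, u) = ⅓
T(x, C) = ⅓ + C/3 (T(x, C) = C/3 + ⅓ = ⅓ + C/3)
(T(-10, 0) + 72)² = ((⅓ + (⅓)*0) + 72)² = ((⅓ + 0) + 72)² = (⅓ + 72)² = (217/3)² = 47089/9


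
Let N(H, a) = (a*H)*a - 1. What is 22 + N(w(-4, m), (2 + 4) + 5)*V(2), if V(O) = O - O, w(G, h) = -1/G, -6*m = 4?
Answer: 22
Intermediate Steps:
m = -⅔ (m = -⅙*4 = -⅔ ≈ -0.66667)
N(H, a) = -1 + H*a² (N(H, a) = (H*a)*a - 1 = H*a² - 1 = -1 + H*a²)
V(O) = 0
22 + N(w(-4, m), (2 + 4) + 5)*V(2) = 22 + (-1 + (-1/(-4))*((2 + 4) + 5)²)*0 = 22 + (-1 + (-1*(-¼))*(6 + 5)²)*0 = 22 + (-1 + (¼)*11²)*0 = 22 + (-1 + (¼)*121)*0 = 22 + (-1 + 121/4)*0 = 22 + (117/4)*0 = 22 + 0 = 22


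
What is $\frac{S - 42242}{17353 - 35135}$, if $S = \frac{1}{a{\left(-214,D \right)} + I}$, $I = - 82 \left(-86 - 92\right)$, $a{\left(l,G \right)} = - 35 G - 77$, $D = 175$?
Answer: $\frac{354579347}{149262108} \approx 2.3755$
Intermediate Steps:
$a{\left(l,G \right)} = -77 - 35 G$
$I = 14596$ ($I = \left(-82\right) \left(-178\right) = 14596$)
$S = \frac{1}{8394}$ ($S = \frac{1}{\left(-77 - 6125\right) + 14596} = \frac{1}{-6202 + 14596} = \frac{1}{8394} \approx 0.00011913$)
$\frac{S - 42242}{17353 - 35135} = \frac{\frac{1}{8394} - 42242}{17353 - 35135} = - \frac{354579347}{8394 \left(-17782\right)} = \left(- \frac{354579347}{8394}\right) \left(- \frac{1}{17782}\right) = \frac{354579347}{149262108}$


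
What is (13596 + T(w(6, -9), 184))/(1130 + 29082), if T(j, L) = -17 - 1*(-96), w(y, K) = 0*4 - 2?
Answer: 13675/30212 ≈ 0.45263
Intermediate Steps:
w(y, K) = -2 (w(y, K) = 0 - 2 = -2)
T(j, L) = 79 (T(j, L) = -17 + 96 = 79)
(13596 + T(w(6, -9), 184))/(1130 + 29082) = (13596 + 79)/(1130 + 29082) = 13675/30212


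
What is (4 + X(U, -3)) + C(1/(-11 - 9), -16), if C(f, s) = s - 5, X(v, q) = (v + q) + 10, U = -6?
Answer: -16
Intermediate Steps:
X(v, q) = 10 + q + v (X(v, q) = (q + v) + 10 = 10 + q + v)
C(f, s) = -5 + s
(4 + X(U, -3)) + C(1/(-11 - 9), -16) = (4 + (10 - 3 - 6)) + (-5 - 16) = (4 + 1) - 21 = 5 - 21 = -16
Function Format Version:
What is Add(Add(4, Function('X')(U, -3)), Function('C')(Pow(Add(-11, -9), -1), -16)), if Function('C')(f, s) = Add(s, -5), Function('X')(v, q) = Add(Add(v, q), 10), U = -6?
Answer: -16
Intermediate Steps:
Function('X')(v, q) = Add(10, q, v) (Function('X')(v, q) = Add(Add(q, v), 10) = Add(10, q, v))
Function('C')(f, s) = Add(-5, s)
Add(Add(4, Function('X')(U, -3)), Function('C')(Pow(Add(-11, -9), -1), -16)) = Add(Add(4, Add(10, -3, -6)), Add(-5, -16)) = Add(Add(4, 1), -21) = Add(5, -21) = -16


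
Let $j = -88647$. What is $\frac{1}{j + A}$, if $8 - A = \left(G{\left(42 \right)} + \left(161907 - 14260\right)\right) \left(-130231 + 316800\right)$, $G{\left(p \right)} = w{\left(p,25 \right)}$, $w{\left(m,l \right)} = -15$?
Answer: $- \frac{1}{27543643247} \approx -3.6306 \cdot 10^{-11}$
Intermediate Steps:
$G{\left(p \right)} = -15$
$A = -27543554600$ ($A = 8 - \left(-15 + \left(161907 - 14260\right)\right) \left(-130231 + 316800\right) = 8 - \left(-15 + 147647\right) 186569 = 8 - 147632 \cdot 186569 = 8 - 27543554608 = -27543554600$)
$\frac{1}{j + A} = \frac{1}{-88647 - 27543554600} = \frac{1}{-27543643247} = - \frac{1}{27543643247}$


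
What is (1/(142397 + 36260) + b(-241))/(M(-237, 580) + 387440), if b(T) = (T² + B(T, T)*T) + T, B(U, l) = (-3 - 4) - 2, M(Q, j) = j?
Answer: 5360513957/34661244570 ≈ 0.15465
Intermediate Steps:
B(U, l) = -9 (B(U, l) = -7 - 2 = -9)
b(T) = T² - 8*T (b(T) = (T² - 9*T) + T = T² - 8*T)
(1/(142397 + 36260) + b(-241))/(M(-237, 580) + 387440) = (1/(142397 + 36260) - 241*(-8 - 241))/(580 + 387440) = (1/178657 - 241*(-249))/388020 = (1/178657 + 60009)*(1/388020) = (10721027914/178657)*(1/388020) = 5360513957/34661244570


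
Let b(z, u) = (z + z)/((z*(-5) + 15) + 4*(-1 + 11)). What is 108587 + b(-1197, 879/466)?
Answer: 327931543/3020 ≈ 1.0859e+5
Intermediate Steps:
b(z, u) = 2*z/(55 - 5*z) (b(z, u) = (2*z)/((-5*z + 15) + 4*10) = (2*z)/((15 - 5*z) + 40) = (2*z)/(55 - 5*z) = 2*z/(55 - 5*z))
108587 + b(-1197, 879/466) = 108587 - 2*(-1197)/(-55 + 5*(-1197)) = 108587 - 2*(-1197)/(-55 - 5985) = 108587 - 2*(-1197)/(-6040) = 108587 - 2*(-1197)*(-1/6040) = 108587 - 1197/3020 = 327931543/3020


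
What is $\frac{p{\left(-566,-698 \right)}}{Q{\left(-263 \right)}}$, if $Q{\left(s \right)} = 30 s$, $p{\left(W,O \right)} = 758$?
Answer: $- \frac{379}{3945} \approx -0.096071$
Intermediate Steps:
$\frac{p{\left(-566,-698 \right)}}{Q{\left(-263 \right)}} = \frac{758}{30 \left(-263\right)} = \frac{758}{-7890} = 758 \left(- \frac{1}{7890}\right) = - \frac{379}{3945}$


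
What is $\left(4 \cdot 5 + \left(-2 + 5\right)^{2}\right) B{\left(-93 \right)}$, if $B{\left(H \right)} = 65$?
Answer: $1885$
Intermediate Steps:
$\left(4 \cdot 5 + \left(-2 + 5\right)^{2}\right) B{\left(-93 \right)} = \left(4 \cdot 5 + \left(-2 + 5\right)^{2}\right) 65 = \left(20 + 3^{2}\right) 65 = \left(20 + 9\right) 65 = 29 \cdot 65 = 1885$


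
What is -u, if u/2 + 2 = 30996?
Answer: -61988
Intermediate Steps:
u = 61988 (u = -4 + 2*30996 = -4 + 61992 = 61988)
-u = -1*61988 = -61988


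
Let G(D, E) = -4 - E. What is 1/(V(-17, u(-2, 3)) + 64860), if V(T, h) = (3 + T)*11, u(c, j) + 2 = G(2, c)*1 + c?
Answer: 1/64706 ≈ 1.5455e-5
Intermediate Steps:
u(c, j) = -6 (u(c, j) = -2 + ((-4 - c)*1 + c) = -2 + ((-4 - c) + c) = -2 - 4 = -6)
V(T, h) = 33 + 11*T
1/(V(-17, u(-2, 3)) + 64860) = 1/((33 + 11*(-17)) + 64860) = 1/((33 - 187) + 64860) = 1/(-154 + 64860) = 1/64706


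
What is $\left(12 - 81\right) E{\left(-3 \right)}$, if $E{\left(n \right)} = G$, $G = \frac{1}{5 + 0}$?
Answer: $- \frac{69}{5} \approx -13.8$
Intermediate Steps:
$G = \frac{1}{5} \approx 0.2$
$E{\left(n \right)} = \frac{1}{5}$
$\left(12 - 81\right) E{\left(-3 \right)} = \left(12 - 81\right) \frac{1}{5} = \left(-69\right) \frac{1}{5} = - \frac{69}{5}$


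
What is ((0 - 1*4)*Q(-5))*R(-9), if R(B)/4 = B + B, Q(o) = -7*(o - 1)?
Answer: 12096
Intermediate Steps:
Q(o) = 7 - 7*o (Q(o) = -7*(-1 + o) = 7 - 7*o)
R(B) = 8*B (R(B) = 4*(B + B) = 4*(2*B) = 8*B)
((0 - 1*4)*Q(-5))*R(-9) = ((0 - 1*4)*(7 - 7*(-5)))*(8*(-9)) = ((0 - 4)*(7 + 35))*(-72) = -4*42*(-72) = -168*(-72) = 12096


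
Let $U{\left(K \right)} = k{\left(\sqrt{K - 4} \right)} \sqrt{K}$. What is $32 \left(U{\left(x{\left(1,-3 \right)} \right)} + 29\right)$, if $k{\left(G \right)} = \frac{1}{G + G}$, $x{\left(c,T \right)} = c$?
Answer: $928 - \frac{16 i \sqrt{3}}{3} \approx 928.0 - 9.2376 i$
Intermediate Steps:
$k{\left(G \right)} = \frac{1}{2 G}$
$U{\left(K \right)} = \frac{\sqrt{K}}{2 \sqrt{-4 + K}}$ ($U{\left(K \right)} = \frac{1}{2 \sqrt{K - 4}} \sqrt{K} = \frac{1}{2 \sqrt{-4 + K}} \sqrt{K} = \frac{\sqrt{K}}{2 \sqrt{-4 + K}}$)
$32 \left(U{\left(x{\left(1,-3 \right)} \right)} + 29\right) = 32 \left(\frac{\sqrt{1}}{2 \sqrt{-4 + 1}} + 29\right) = 32 \left(\frac{1}{2} \cdot 1 \frac{1}{\sqrt{-3}} + 29\right) = 32 \left(\frac{1}{2} \cdot 1 \left(- \frac{i \sqrt{3}}{3}\right) + 29\right) = 32 \left(- \frac{i \sqrt{3}}{6} + 29\right) = 32 \left(29 - \frac{i \sqrt{3}}{6}\right) = 928 - \frac{16 i \sqrt{3}}{3}$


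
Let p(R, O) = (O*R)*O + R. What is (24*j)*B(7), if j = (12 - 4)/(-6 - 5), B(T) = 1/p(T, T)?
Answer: -96/1925 ≈ -0.049870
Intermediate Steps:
p(R, O) = R + R*O² (p(R, O) = R*O² + R = R + R*O²)
B(T) = 1/(T*(1 + T²))
j = -8/11 (j = 8/(-11) = 8*(-1/11) = -8/11 ≈ -0.72727)
(24*j)*B(7) = (24*(-8/11))/(7 + 7³) = -192/(11*(7 + 343)) = -192/11/350 = -192/11*1/350 = -96/1925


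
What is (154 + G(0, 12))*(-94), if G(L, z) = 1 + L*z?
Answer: -14570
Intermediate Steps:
(154 + G(0, 12))*(-94) = (154 + (1 + 0*12))*(-94) = (154 + (1 + 0))*(-94) = (154 + 1)*(-94) = 155*(-94) = -14570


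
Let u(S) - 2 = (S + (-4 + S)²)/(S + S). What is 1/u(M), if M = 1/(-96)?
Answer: -192/147745 ≈ -0.0012995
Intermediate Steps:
M = -1/96 ≈ -0.010417
u(S) = 2 + (S + (-4 + S)²)/(2*S) (u(S) = 2 + (S + (-4 + S)²)/(S + S) = 2 + (S + (-4 + S)²)/((2*S)) = 2 + (S + (-4 + S)²)*(1/(2*S)) = 2 + (S + (-4 + S)²)/(2*S))
1/u(M) = 1/(((-4 - 1/96)² + 5*(-1/96))/(2*(-1/96))) = 1/((½)*(-96)*((-385/96)² - 5/96)) = 1/((½)*(-96)*(148225/9216 - 5/96)) = 1/((½)*(-96)*(147745/9216)) = 1/(-147745/192) = -192/147745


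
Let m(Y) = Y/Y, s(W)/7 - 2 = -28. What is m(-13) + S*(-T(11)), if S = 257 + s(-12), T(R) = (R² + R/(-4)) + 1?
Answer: -35771/4 ≈ -8942.8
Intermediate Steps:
s(W) = -182 (s(W) = 14 + 7*(-28) = 14 - 196 = -182)
T(R) = 1 + R² - R/4 (T(R) = (R² - R/4) + 1 = 1 + R² - R/4)
m(Y) = 1
S = 75 (S = 257 - 182 = 75)
m(-13) + S*(-T(11)) = 1 + 75*(-(1 + 11² - ¼*11)) = 1 + 75*(-(1 + 121 - 11/4)) = 1 + 75*(-1*477/4) = 1 + 75*(-477/4) = 1 - 35775/4 = -35771/4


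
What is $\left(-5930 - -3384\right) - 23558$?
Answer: $-26104$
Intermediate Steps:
$\left(-5930 - -3384\right) - 23558 = \left(-5930 + \left(-5564 + 8948\right)\right) - 23558 = \left(-5930 + 3384\right) - 23558 = -2546 - 23558 = -26104$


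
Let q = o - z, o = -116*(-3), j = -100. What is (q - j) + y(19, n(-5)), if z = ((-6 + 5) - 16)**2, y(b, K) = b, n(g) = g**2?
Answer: 178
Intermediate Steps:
z = 289 (z = (-1 - 16)**2 = (-17)**2 = 289)
o = 348
q = 59 (q = 348 - 1*289 = 348 - 289 = 59)
(q - j) + y(19, n(-5)) = (59 - 1*(-100)) + 19 = (59 + 100) + 19 = 159 + 19 = 178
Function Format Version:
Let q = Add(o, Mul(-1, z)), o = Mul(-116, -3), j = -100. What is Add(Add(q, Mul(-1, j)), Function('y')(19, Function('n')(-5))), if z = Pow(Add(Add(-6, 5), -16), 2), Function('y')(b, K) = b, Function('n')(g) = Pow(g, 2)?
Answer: 178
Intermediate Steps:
z = 289 (z = Pow(Add(-1, -16), 2) = Pow(-17, 2) = 289)
o = 348
q = 59 (q = Add(348, Mul(-1, 289)) = Add(348, -289) = 59)
Add(Add(q, Mul(-1, j)), Function('y')(19, Function('n')(-5))) = Add(Add(59, Mul(-1, -100)), 19) = Add(Add(59, 100), 19) = Add(159, 19) = 178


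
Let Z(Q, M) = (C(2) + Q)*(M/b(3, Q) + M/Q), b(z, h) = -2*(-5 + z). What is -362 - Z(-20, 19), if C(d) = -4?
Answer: -1354/5 ≈ -270.80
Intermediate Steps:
b(z, h) = 10 - 2*z
Z(Q, M) = (-4 + Q)*(M/4 + M/Q) (Z(Q, M) = (-4 + Q)*(M/(10 - 2*3) + M/Q) = (-4 + Q)*(M/(10 - 6) + M/Q) = (-4 + Q)*(M/4 + M/Q))
-362 - Z(-20, 19) = -362 - 19*(-16 + (-20)²)/(4*(-20)) = -362 - 19*(-1)*(-16 + 400)/(4*20) = -362 - 19*(-1)*384/(4*20) = -362 - 1*(-456/5) = -362 + 456/5 = -1354/5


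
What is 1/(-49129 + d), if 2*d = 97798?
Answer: -1/230 ≈ -0.0043478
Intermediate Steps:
d = 48899 (d = (½)*97798 = 48899)
1/(-49129 + d) = 1/(-49129 + 48899) = 1/(-230) = -1/230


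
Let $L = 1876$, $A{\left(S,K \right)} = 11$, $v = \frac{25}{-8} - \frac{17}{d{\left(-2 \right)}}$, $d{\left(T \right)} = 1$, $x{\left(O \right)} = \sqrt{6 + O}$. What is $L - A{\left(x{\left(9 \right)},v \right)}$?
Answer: $1865$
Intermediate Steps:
$v = - \frac{161}{8}$ ($v = \frac{25}{-8} - \frac{17}{1} = 25 \left(- \frac{1}{8}\right) - 17 = - \frac{25}{8} - 17 = - \frac{161}{8} \approx -20.125$)
$L - A{\left(x{\left(9 \right)},v \right)} = 1876 - 11 = 1865$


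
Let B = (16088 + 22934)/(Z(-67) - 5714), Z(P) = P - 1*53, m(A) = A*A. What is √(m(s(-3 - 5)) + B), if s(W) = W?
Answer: √487655309/2917 ≈ 7.5704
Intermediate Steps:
m(A) = A²
Z(P) = -53 + P (Z(P) = P - 53 = -53 + P)
B = -19511/2917 (B = (16088 + 22934)/((-53 - 67) - 5714) = 39022/(-120 - 5714) = 39022/(-5834) = 39022*(-1/5834) = -19511/2917 ≈ -6.6887)
√(m(s(-3 - 5)) + B) = √((-3 - 5)² - 19511/2917) = √((-8)² - 19511/2917) = √(64 - 19511/2917) = √(167177/2917) = √487655309/2917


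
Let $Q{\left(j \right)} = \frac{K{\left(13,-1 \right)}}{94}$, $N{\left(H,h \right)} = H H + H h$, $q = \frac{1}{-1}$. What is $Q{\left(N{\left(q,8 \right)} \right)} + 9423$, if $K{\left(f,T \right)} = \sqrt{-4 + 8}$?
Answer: $\frac{442882}{47} \approx 9423.0$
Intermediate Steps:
$q = -1$
$K{\left(f,T \right)} = 2$ ($K{\left(f,T \right)} = \sqrt{4} = 2$)
$N{\left(H,h \right)} = H^{2} + H h$
$Q{\left(j \right)} = \frac{1}{47}$ ($Q{\left(j \right)} = \frac{2}{94} = 2 \cdot \frac{1}{94} = \frac{1}{47}$)
$Q{\left(N{\left(q,8 \right)} \right)} + 9423 = \frac{1}{47} + 9423 = \frac{442882}{47}$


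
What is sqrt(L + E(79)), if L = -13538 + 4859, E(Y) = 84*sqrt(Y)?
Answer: sqrt(-8679 + 84*sqrt(79)) ≈ 89.064*I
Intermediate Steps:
L = -8679
sqrt(L + E(79)) = sqrt(-8679 + 84*sqrt(79))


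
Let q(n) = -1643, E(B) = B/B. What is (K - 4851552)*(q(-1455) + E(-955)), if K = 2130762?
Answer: 4467537180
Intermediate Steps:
E(B) = 1
(K - 4851552)*(q(-1455) + E(-955)) = (2130762 - 4851552)*(-1643 + 1) = -2720790*(-1642) = 4467537180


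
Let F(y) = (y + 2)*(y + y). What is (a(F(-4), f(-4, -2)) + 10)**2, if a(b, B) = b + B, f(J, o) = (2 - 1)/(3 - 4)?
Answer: 625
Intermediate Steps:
F(y) = 2*y*(2 + y) (F(y) = (2 + y)*(2*y) = 2*y*(2 + y))
f(J, o) = -1 (f(J, o) = 1/(-1) = 1*(-1) = -1)
a(b, B) = B + b
(a(F(-4), f(-4, -2)) + 10)**2 = ((-1 + 2*(-4)*(2 - 4)) + 10)**2 = ((-1 + 2*(-4)*(-2)) + 10)**2 = ((-1 + 16) + 10)**2 = (15 + 10)**2 = 25**2 = 625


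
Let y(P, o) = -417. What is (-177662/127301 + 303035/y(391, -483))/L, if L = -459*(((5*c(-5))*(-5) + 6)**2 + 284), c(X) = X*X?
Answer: 38650743589/9342941613068835 ≈ 4.1369e-6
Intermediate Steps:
c(X) = X**2
L = -176001255 (L = -459*(((5*(-5)**2)*(-5) + 6)**2 + 284) = -459*(((5*25)*(-5) + 6)**2 + 284) = -459*((125*(-5) + 6)**2 + 284) = -459*((-625 + 6)**2 + 284) = -459*((-619)**2 + 284) = -459*(383161 + 284) = -459*383445 = -176001255)
(-177662/127301 + 303035/y(391, -483))/L = (-177662/127301 + 303035/(-417))/(-176001255) = (-177662*1/127301 + 303035*(-1/417))*(-1/176001255) = (-177662/127301 - 303035/417)*(-1/176001255) = -38650743589/53084517*(-1/176001255) = 38650743589/9342941613068835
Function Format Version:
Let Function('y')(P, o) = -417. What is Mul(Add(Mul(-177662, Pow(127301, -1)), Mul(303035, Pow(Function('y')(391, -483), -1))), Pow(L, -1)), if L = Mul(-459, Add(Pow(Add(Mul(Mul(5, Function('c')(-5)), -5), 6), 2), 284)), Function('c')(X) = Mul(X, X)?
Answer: Rational(38650743589, 9342941613068835) ≈ 4.1369e-6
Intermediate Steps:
Function('c')(X) = Pow(X, 2)
L = -176001255 (L = Mul(-459, Add(Pow(Add(Mul(Mul(5, Pow(-5, 2)), -5), 6), 2), 284)) = Mul(-459, Add(Pow(Add(Mul(Mul(5, 25), -5), 6), 2), 284)) = Mul(-459, Add(Pow(Add(Mul(125, -5), 6), 2), 284)) = Mul(-459, Add(Pow(Add(-625, 6), 2), 284)) = Mul(-459, Add(Pow(-619, 2), 284)) = Mul(-459, Add(383161, 284)) = Mul(-459, 383445) = -176001255)
Mul(Add(Mul(-177662, Pow(127301, -1)), Mul(303035, Pow(Function('y')(391, -483), -1))), Pow(L, -1)) = Mul(Add(Mul(-177662, Pow(127301, -1)), Mul(303035, Pow(-417, -1))), Pow(-176001255, -1)) = Mul(Add(Mul(-177662, Rational(1, 127301)), Mul(303035, Rational(-1, 417))), Rational(-1, 176001255)) = Mul(Add(Rational(-177662, 127301), Rational(-303035, 417)), Rational(-1, 176001255)) = Mul(Rational(-38650743589, 53084517), Rational(-1, 176001255)) = Rational(38650743589, 9342941613068835)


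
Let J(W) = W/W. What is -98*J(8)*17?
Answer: -1666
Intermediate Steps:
J(W) = 1
-98*J(8)*17 = -98*1*17 = -98*17 = -1666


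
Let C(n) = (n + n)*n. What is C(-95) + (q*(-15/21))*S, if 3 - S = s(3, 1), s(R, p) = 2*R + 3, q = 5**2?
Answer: 127100/7 ≈ 18157.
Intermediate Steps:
q = 25
s(R, p) = 3 + 2*R
C(n) = 2*n**2 (C(n) = (2*n)*n = 2*n**2)
S = -6 (S = 3 - (3 + 2*3) = 3 - (3 + 6) = 3 - 1*9 = 3 - 9 = -6)
C(-95) + (q*(-15/21))*S = 2*(-95)**2 + (25*(-15/21))*(-6) = 2*9025 + (25*(-15*1/21))*(-6) = 18050 + (25*(-5/7))*(-6) = 18050 - 125/7*(-6) = 18050 + 750/7 = 127100/7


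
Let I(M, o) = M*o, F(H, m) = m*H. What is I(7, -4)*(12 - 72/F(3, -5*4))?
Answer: -1848/5 ≈ -369.60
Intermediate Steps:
F(H, m) = H*m
I(7, -4)*(12 - 72/F(3, -5*4)) = (7*(-4))*(12 - 72/(3*(-5*4))) = -28*(12 - 72/(3*(-20))) = -28*(12 - 72/(-60)) = -28*(12 - 72*(-1/60)) = -28*(12 + 6/5) = -28*66/5 = -1848/5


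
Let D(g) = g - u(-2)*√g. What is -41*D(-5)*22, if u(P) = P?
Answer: 4510 - 1804*I*√5 ≈ 4510.0 - 4033.9*I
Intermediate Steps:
D(g) = g + 2*√g (D(g) = g - (-2)*√g = g + 2*√g)
-41*D(-5)*22 = -41*(-5 + 2*√(-5))*22 = -41*(-5 + 2*(I*√5))*22 = -41*(-5 + 2*I*√5)*22 = (205 - 82*I*√5)*22 = 4510 - 1804*I*√5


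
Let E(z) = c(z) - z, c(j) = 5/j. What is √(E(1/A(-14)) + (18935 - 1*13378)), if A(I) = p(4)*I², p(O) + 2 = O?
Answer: 3*√654814/28 ≈ 86.701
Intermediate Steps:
p(O) = -2 + O
A(I) = 2*I² (A(I) = (-2 + 4)*I² = 2*I²)
E(z) = -z + 5/z (E(z) = 5/z - z = -z + 5/z)
√(E(1/A(-14)) + (18935 - 1*13378)) = √((-1/(2*(-14)²) + 5/(1/(2*(-14)²))) + (18935 - 1*13378)) = √((-1/(2*196) + 5/(1/(2*196))) + (18935 - 13378)) = √((-1/392 + 5/(1/392)) + 5557) = √((-1*1/392 + 5/(1/392)) + 5557) = √((-1/392 + 5*392) + 5557) = √((-1/392 + 1960) + 5557) = √(768319/392 + 5557) = √(2946663/392) = 3*√654814/28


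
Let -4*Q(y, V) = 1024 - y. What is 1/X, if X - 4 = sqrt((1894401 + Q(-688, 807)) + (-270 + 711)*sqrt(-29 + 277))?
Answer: 1/(4 + sqrt(1893973 + 882*sqrt(62))) ≈ 0.00072320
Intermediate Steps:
Q(y, V) = -256 + y/4 (Q(y, V) = -(1024 - y)/4 = -256 + y/4)
X = 4 + sqrt(1893973 + 882*sqrt(62)) (X = 4 + sqrt((1894401 + (-256 + (1/4)*(-688))) + (-270 + 711)*sqrt(-29 + 277)) = 4 + sqrt((1894401 + (-256 - 172)) + 441*sqrt(248)) = 4 + sqrt((1894401 - 428) + 441*(2*sqrt(62))) = 4 + sqrt(1893973 + 882*sqrt(62)) ≈ 1382.7)
1/X = 1/(4 + sqrt(1893973 + 882*sqrt(62)))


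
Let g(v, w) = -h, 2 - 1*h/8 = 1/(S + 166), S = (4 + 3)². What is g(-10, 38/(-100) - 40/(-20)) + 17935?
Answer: 3852593/215 ≈ 17919.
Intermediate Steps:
S = 49 (S = 7² = 49)
h = 3432/215 (h = 16 - 8/(49 + 166) = 16 - 8/215 = 3432/215 ≈ 15.963)
g(v, w) = -3432/215 (g(v, w) = -1*3432/215 = -3432/215)
g(-10, 38/(-100) - 40/(-20)) + 17935 = -3432/215 + 17935 = 3852593/215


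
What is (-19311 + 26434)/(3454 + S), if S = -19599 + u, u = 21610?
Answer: 7123/5465 ≈ 1.3034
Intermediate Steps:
S = 2011 (S = -19599 + 21610 = 2011)
(-19311 + 26434)/(3454 + S) = (-19311 + 26434)/(3454 + 2011) = 7123/5465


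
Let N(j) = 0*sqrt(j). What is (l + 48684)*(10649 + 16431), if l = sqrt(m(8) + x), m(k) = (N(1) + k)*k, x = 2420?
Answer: 1318362720 + 162480*sqrt(69) ≈ 1.3197e+9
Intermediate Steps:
N(j) = 0
m(k) = k**2 (m(k) = (0 + k)*k = k*k = k**2)
l = 6*sqrt(69) (l = sqrt(8**2 + 2420) = sqrt(64 + 2420) = sqrt(2484) = 6*sqrt(69) ≈ 49.840)
(l + 48684)*(10649 + 16431) = (6*sqrt(69) + 48684)*(10649 + 16431) = (48684 + 6*sqrt(69))*27080 = 1318362720 + 162480*sqrt(69)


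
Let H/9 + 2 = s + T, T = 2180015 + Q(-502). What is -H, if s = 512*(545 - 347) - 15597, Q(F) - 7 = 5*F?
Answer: -20369601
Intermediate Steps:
Q(F) = 7 + 5*F
T = 2177512 (T = 2180015 + (7 + 5*(-502)) = 2180015 + (7 - 2510) = 2180015 - 2503 = 2177512)
s = 85779 (s = 512*198 - 15597 = 101376 - 15597 = 85779)
H = 20369601 (H = -18 + 9*(85779 + 2177512) = -18 + 9*2263291 = -18 + 20369619 = 20369601)
-H = -1*20369601 = -20369601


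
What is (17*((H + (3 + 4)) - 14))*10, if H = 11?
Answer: 680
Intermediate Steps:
(17*((H + (3 + 4)) - 14))*10 = (17*((11 + (3 + 4)) - 14))*10 = (17*((11 + 7) - 14))*10 = (17*(18 - 14))*10 = (17*4)*10 = 68*10 = 680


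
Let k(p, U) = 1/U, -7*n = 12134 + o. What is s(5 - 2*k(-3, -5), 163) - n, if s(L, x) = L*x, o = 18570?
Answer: 184327/35 ≈ 5266.5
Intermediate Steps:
n = -30704/7 (n = -(12134 + 18570)/7 = -⅐*30704 = -30704/7 ≈ -4386.3)
k(p, U) = 1/U
s(5 - 2*k(-3, -5), 163) - n = (5 - 2/(-5))*163 - 1*(-30704/7) = (5 - 2*(-⅕))*163 + 30704/7 = (5 + ⅖)*163 + 30704/7 = (27/5)*163 + 30704/7 = 4401/5 + 30704/7 = 184327/35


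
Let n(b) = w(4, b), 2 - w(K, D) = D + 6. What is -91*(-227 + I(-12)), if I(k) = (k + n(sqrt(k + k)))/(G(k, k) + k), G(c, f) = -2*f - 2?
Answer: 104013/5 + 91*I*sqrt(6)/5 ≈ 20803.0 + 44.581*I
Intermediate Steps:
w(K, D) = -4 - D (w(K, D) = 2 - (D + 6) = 2 - (6 + D) = 2 + (-6 - D) = -4 - D)
G(c, f) = -2 - 2*f
n(b) = -4 - b
I(k) = (-4 + k - sqrt(2)*sqrt(k))/(-2 - k) (I(k) = (k + (-4 - sqrt(k + k)))/((-2 - 2*k) + k) = (k + (-4 - sqrt(2*k)))/(-2 - k) = (k + (-4 - sqrt(2)*sqrt(k)))/(-2 - k) = (-4 + k - sqrt(2)*sqrt(k))/(-2 - k))
-91*(-227 + I(-12)) = -91*(-227 + (4 - 1*(-12) + sqrt(2)*sqrt(-12))/(2 - 12)) = -91*(-227 + (4 + 12 + sqrt(2)*(2*I*sqrt(3)))/(-10)) = -91*(-227 - (4 + 12 + 2*I*sqrt(6))/10) = -91*(-227 - (16 + 2*I*sqrt(6))/10) = -91*(-227 + (-8/5 - I*sqrt(6)/5)) = -91*(-1143/5 - I*sqrt(6)/5) = 104013/5 + 91*I*sqrt(6)/5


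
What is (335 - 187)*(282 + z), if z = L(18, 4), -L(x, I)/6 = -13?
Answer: 53280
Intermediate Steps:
L(x, I) = 78 (L(x, I) = -6*(-13) = 78)
z = 78
(335 - 187)*(282 + z) = (335 - 187)*(282 + 78) = 148*360 = 53280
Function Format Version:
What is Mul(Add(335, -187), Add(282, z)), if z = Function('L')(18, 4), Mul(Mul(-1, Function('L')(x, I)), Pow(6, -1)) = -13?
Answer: 53280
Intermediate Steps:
Function('L')(x, I) = 78 (Function('L')(x, I) = Mul(-6, -13) = 78)
z = 78
Mul(Add(335, -187), Add(282, z)) = Mul(Add(335, -187), Add(282, 78)) = Mul(148, 360) = 53280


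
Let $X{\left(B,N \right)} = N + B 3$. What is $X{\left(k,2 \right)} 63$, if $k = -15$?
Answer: $-2709$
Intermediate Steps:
$X{\left(B,N \right)} = N + 3 B$
$X{\left(k,2 \right)} 63 = \left(2 + 3 \left(-15\right)\right) 63 = \left(2 - 45\right) 63 = \left(-43\right) 63 = -2709$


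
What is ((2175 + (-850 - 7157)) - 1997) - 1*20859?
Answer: -28688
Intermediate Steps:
((2175 + (-850 - 7157)) - 1997) - 1*20859 = ((2175 - 8007) - 1997) - 20859 = (-5832 - 1997) - 20859 = -7829 - 20859 = -28688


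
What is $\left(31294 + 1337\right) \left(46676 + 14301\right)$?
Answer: $1989740487$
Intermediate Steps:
$\left(31294 + 1337\right) \left(46676 + 14301\right) = 32631 \cdot 60977 = 1989740487$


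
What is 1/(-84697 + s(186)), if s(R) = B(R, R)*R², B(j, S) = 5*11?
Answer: 1/1818083 ≈ 5.5003e-7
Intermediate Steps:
B(j, S) = 55
s(R) = 55*R²
1/(-84697 + s(186)) = 1/(-84697 + 55*186²) = 1/(-84697 + 55*34596) = 1/(-84697 + 1902780) = 1/1818083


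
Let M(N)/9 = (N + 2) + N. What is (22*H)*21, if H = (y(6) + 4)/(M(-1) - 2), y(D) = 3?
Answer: -1617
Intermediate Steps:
M(N) = 18 + 18*N (M(N) = 9*((N + 2) + N) = 9*((2 + N) + N) = 9*(2 + 2*N) = 18 + 18*N)
H = -7/2 (H = (3 + 4)/((18 + 18*(-1)) - 2) = 7/((18 - 18) - 2) = 7/(0 - 2) = 7/(-2) = 7*(-½) = -7/2 ≈ -3.5000)
(22*H)*21 = (22*(-7/2))*21 = -77*21 = -1617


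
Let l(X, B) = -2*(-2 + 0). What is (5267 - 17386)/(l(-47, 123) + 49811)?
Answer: -12119/49815 ≈ -0.24328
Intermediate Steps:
l(X, B) = 4 (l(X, B) = -2*(-2) = 4)
(5267 - 17386)/(l(-47, 123) + 49811) = (5267 - 17386)/(4 + 49811) = -12119/49815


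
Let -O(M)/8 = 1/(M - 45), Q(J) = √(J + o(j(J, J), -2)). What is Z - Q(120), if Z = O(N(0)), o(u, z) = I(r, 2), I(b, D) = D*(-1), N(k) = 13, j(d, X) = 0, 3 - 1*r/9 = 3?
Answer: ¼ - √118 ≈ -10.613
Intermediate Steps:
r = 0 (r = 27 - 9*3 = 27 - 27 = 0)
I(b, D) = -D
o(u, z) = -2 (o(u, z) = -1*2 = -2)
Q(J) = √(-2 + J) (Q(J) = √(J - 2) = √(-2 + J))
O(M) = -8/(-45 + M) (O(M) = -8/(M - 45) = -8/(-45 + M))
Z = ¼ (Z = -8/(-45 + 13) = -8/(-32) = -8*(-1/32) = ¼ ≈ 0.25000)
Z - Q(120) = ¼ - √(-2 + 120) = ¼ - √118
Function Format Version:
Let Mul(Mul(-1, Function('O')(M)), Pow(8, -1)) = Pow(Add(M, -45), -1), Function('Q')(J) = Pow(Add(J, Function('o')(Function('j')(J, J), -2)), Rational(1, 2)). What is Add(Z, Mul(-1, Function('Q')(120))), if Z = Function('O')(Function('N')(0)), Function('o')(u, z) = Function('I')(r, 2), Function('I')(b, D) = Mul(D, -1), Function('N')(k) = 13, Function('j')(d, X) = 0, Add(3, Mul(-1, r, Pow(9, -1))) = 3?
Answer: Add(Rational(1, 4), Mul(-1, Pow(118, Rational(1, 2)))) ≈ -10.613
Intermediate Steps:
r = 0 (r = Add(27, Mul(-9, 3)) = Add(27, -27) = 0)
Function('I')(b, D) = Mul(-1, D)
Function('o')(u, z) = -2 (Function('o')(u, z) = Mul(-1, 2) = -2)
Function('Q')(J) = Pow(Add(-2, J), Rational(1, 2)) (Function('Q')(J) = Pow(Add(J, -2), Rational(1, 2)) = Pow(Add(-2, J), Rational(1, 2)))
Function('O')(M) = Mul(-8, Pow(Add(-45, M), -1)) (Function('O')(M) = Mul(-8, Pow(Add(M, -45), -1)) = Mul(-8, Pow(Add(-45, M), -1)))
Z = Rational(1, 4) (Z = Mul(-8, Pow(Add(-45, 13), -1)) = Mul(-8, Pow(-32, -1)) = Mul(-8, Rational(-1, 32)) = Rational(1, 4) ≈ 0.25000)
Add(Z, Mul(-1, Function('Q')(120))) = Add(Rational(1, 4), Mul(-1, Pow(Add(-2, 120), Rational(1, 2)))) = Add(Rational(1, 4), Mul(-1, Pow(118, Rational(1, 2))))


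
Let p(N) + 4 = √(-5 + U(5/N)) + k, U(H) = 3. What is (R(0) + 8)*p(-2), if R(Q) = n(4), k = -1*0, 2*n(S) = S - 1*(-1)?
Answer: -42 + 21*I*√2/2 ≈ -42.0 + 14.849*I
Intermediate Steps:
n(S) = ½ + S/2 (n(S) = (S - 1*(-1))/2 = (S + 1)/2 = (1 + S)/2 = ½ + S/2)
k = 0
R(Q) = 5/2 (R(Q) = ½ + (½)*4 = ½ + 2 = 5/2)
p(N) = -4 + I*√2 (p(N) = -4 + (√(-5 + 3) + 0) = -4 + (√(-2) + 0) = -4 + (I*√2 + 0) = -4 + I*√2)
(R(0) + 8)*p(-2) = (5/2 + 8)*(-4 + I*√2) = 21*(-4 + I*√2)/2 = -42 + 21*I*√2/2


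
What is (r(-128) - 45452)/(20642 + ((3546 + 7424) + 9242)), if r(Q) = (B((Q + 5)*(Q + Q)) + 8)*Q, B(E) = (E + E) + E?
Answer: -2022978/6809 ≈ -297.10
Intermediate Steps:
B(E) = 3*E (B(E) = 2*E + E = 3*E)
r(Q) = Q*(8 + 6*Q*(5 + Q)) (r(Q) = (3*((Q + 5)*(Q + Q)) + 8)*Q = (3*((5 + Q)*(2*Q)) + 8)*Q = (3*(2*Q*(5 + Q)) + 8)*Q = (6*Q*(5 + Q) + 8)*Q = (8 + 6*Q*(5 + Q))*Q = Q*(8 + 6*Q*(5 + Q)))
(r(-128) - 45452)/(20642 + ((3546 + 7424) + 9242)) = (2*(-128)*(4 + 3*(-128)*(5 - 128)) - 45452)/(20642 + ((3546 + 7424) + 9242)) = (2*(-128)*(4 + 3*(-128)*(-123)) - 45452)/(20642 + (10970 + 9242)) = (2*(-128)*(4 + 47232) - 45452)/(20642 + 20212) = (2*(-128)*47236 - 45452)/40854 = (-12092416 - 45452)*(1/40854) = -12137868*1/40854 = -2022978/6809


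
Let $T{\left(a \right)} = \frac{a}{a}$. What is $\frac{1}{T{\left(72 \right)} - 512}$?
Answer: $- \frac{1}{511} \approx -0.0019569$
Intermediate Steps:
$T{\left(a \right)} = 1$
$\frac{1}{T{\left(72 \right)} - 512} = \frac{1}{1 - 512} = \frac{1}{-511} = - \frac{1}{511}$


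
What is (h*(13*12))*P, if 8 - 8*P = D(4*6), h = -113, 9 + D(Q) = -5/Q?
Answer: -606697/16 ≈ -37919.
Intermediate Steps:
D(Q) = -9 - 5/Q
P = 413/192 (P = 1 - (-9 - 5/(4*6))/8 = 1 - (-9 - 5/24)/8 = 1 - ⅛*(-221/24) = 1 + 221/192 = 413/192 ≈ 2.1510)
(h*(13*12))*P = -1469*12*(413/192) = -113*156*(413/192) = -17628*413/192 = -606697/16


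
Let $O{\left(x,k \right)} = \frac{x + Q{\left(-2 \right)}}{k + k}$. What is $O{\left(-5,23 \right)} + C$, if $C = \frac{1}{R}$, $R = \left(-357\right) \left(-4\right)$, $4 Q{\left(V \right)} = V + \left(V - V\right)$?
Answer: $- \frac{976}{8211} \approx -0.11886$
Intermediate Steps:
$Q{\left(V \right)} = \frac{V}{4}$ ($Q{\left(V \right)} = \frac{V + \left(V - V\right)}{4} = \frac{V + 0}{4} = \frac{V}{4}$)
$R = 1428$
$C = \frac{1}{1428} \approx 0.00070028$
$O{\left(x,k \right)} = \frac{- \frac{1}{2} + x}{2 k}$ ($O{\left(x,k \right)} = \frac{x + \frac{1}{4} \left(-2\right)}{k + k} = \frac{x - \frac{1}{2}}{2 k} = \left(- \frac{1}{2} + x\right) \frac{1}{2 k} = \frac{- \frac{1}{2} + x}{2 k}$)
$O{\left(-5,23 \right)} + C = \frac{-1 + 2 \left(-5\right)}{4 \cdot 23} + \frac{1}{1428} = \frac{1}{4} \cdot \frac{1}{23} \left(-1 - 10\right) + \frac{1}{1428} = \frac{1}{4} \cdot \frac{1}{23} \left(-11\right) + \frac{1}{1428} = - \frac{11}{92} + \frac{1}{1428} = - \frac{976}{8211}$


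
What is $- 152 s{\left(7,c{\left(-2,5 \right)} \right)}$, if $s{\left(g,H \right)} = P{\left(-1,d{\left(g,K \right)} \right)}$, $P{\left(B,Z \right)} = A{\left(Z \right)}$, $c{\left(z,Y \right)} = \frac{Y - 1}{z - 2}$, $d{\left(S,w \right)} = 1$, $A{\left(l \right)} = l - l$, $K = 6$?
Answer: $0$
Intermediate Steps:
$A{\left(l \right)} = 0$
$c{\left(z,Y \right)} = \frac{-1 + Y}{-2 + z}$
$P{\left(B,Z \right)} = 0$
$s{\left(g,H \right)} = 0$
$- 152 s{\left(7,c{\left(-2,5 \right)} \right)} = \left(-152\right) 0 = 0$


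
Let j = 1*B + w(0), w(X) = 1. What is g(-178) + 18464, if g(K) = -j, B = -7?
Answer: 18470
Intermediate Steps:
j = -6 (j = 1*(-7) + 1 = -7 + 1 = -6)
g(K) = 6 (g(K) = -1*(-6) = 6)
g(-178) + 18464 = 6 + 18464 = 18470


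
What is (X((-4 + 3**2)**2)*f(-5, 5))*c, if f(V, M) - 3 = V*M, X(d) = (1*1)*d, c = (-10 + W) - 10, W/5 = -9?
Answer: 35750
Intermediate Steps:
W = -45 (W = 5*(-9) = -45)
c = -65 (c = (-10 - 45) - 10 = -55 - 10 = -65)
X(d) = d (X(d) = 1*d = d)
f(V, M) = 3 + M*V (f(V, M) = 3 + V*M = 3 + M*V)
(X((-4 + 3**2)**2)*f(-5, 5))*c = ((-4 + 3**2)**2*(3 + 5*(-5)))*(-65) = ((-4 + 9)**2*(3 - 25))*(-65) = (5**2*(-22))*(-65) = (25*(-22))*(-65) = -550*(-65) = 35750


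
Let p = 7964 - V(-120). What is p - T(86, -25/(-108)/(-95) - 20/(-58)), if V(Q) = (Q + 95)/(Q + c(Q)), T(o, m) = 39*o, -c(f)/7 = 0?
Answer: 110635/24 ≈ 4609.8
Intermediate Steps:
c(f) = 0 (c(f) = -7*0 = 0)
V(Q) = (95 + Q)/Q (V(Q) = (Q + 95)/(Q + 0) = (95 + Q)/Q)
p = 191131/24 (p = 7964 - (95 - 120)/(-120) = 7964 - (-1)*(-25)/120 = 7964 - 1*5/24 = 7964 - 5/24 = 191131/24 ≈ 7963.8)
p - T(86, -25/(-108)/(-95) - 20/(-58)) = 191131/24 - 39*86 = 191131/24 - 1*3354 = 191131/24 - 3354 = 110635/24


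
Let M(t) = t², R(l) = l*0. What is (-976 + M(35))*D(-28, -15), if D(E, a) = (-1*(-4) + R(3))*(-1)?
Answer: -996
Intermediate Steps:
R(l) = 0
D(E, a) = -4 (D(E, a) = (-1*(-4) + 0)*(-1) = (4 + 0)*(-1) = 4*(-1) = -4)
(-976 + M(35))*D(-28, -15) = (-976 + 35²)*(-4) = (-976 + 1225)*(-4) = 249*(-4) = -996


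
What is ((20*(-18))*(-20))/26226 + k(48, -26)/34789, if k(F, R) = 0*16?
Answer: 400/1457 ≈ 0.27454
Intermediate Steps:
k(F, R) = 0
((20*(-18))*(-20))/26226 + k(48, -26)/34789 = ((20*(-18))*(-20))/26226 + 0/34789 = -360*(-20)*(1/26226) + 0*(1/34789) = 7200*(1/26226) + 0 = 400/1457 + 0 = 400/1457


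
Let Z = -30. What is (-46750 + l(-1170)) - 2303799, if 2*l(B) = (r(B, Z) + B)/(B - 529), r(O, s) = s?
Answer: -3993582151/1699 ≈ -2.3505e+6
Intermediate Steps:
l(B) = (-30 + B)/(2*(-529 + B)) (l(B) = ((-30 + B)/(B - 529))/2 = ((-30 + B)/(-529 + B))/2 = (-30 + B)/(2*(-529 + B)))
(-46750 + l(-1170)) - 2303799 = (-46750 + (-30 - 1170)/(2*(-529 - 1170))) - 2303799 = (-46750 + (½)*(-1200)/(-1699)) - 2303799 = (-46750 + (½)*(-1/1699)*(-1200)) - 2303799 = (-46750 + 600/1699) - 2303799 = -79427650/1699 - 2303799 = -3993582151/1699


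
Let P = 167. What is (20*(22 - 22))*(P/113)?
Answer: 0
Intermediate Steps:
(20*(22 - 22))*(P/113) = (20*(22 - 22))*(167/113) = (20*0)*(167*(1/113)) = 0*(167/113) = 0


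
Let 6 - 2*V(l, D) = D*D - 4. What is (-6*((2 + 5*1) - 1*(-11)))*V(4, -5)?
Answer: 810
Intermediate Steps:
V(l, D) = 5 - D²/2 (V(l, D) = 3 - (D*D - 4)/2 = 3 - (D² - 4)/2 = 3 - (-4 + D²)/2 = 3 + (2 - D²/2) = 5 - D²/2)
(-6*((2 + 5*1) - 1*(-11)))*V(4, -5) = (-6*((2 + 5*1) - 1*(-11)))*(5 - ½*(-5)²) = (-6*((2 + 5) + 11))*(5 - ½*25) = (-6*(7 + 11))*(5 - 25/2) = -6*18*(-15/2) = -108*(-15/2) = 810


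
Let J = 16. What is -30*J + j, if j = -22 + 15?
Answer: -487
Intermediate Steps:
j = -7
-30*J + j = -30*16 - 7 = -480 - 7 = -487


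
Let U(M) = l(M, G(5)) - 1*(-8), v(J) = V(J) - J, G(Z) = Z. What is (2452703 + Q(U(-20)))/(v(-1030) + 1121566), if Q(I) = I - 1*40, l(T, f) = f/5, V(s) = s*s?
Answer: 306584/272937 ≈ 1.1233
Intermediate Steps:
V(s) = s²
v(J) = J² - J
l(T, f) = f/5 (l(T, f) = f*(⅕) = f/5)
U(M) = 9 (U(M) = (⅕)*5 - 1*(-8) = 1 + 8 = 9)
Q(I) = -40 + I (Q(I) = I - 40 = -40 + I)
(2452703 + Q(U(-20)))/(v(-1030) + 1121566) = (2452703 + (-40 + 9))/(-1030*(-1 - 1030) + 1121566) = (2452703 - 31)/(-1030*(-1031) + 1121566) = 2452672/(1061930 + 1121566) = 2452672/2183496 = 2452672*(1/2183496) = 306584/272937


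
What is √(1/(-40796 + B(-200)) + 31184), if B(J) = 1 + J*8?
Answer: √56048126561205/42395 ≈ 176.59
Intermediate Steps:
B(J) = 1 + 8*J
√(1/(-40796 + B(-200)) + 31184) = √(1/(-40796 + (1 + 8*(-200))) + 31184) = √(1/(-40796 + (1 - 1600)) + 31184) = √(1/(-40796 - 1599) + 31184) = √(1/(-42395) + 31184) = √(-1/42395 + 31184) = √(1322045679/42395) = √56048126561205/42395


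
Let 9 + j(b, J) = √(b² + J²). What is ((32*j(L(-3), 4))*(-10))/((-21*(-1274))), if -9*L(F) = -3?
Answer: 480/4459 - 160*√145/40131 ≈ 0.059638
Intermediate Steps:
L(F) = ⅓ (L(F) = -⅑*(-3) = ⅓)
j(b, J) = -9 + √(J² + b²) (j(b, J) = -9 + √(b² + J²) = -9 + √(J² + b²))
((32*j(L(-3), 4))*(-10))/((-21*(-1274))) = ((32*(-9 + √(4² + (⅓)²)))*(-10))/((-21*(-1274))) = ((32*(-9 + √(16 + ⅑)))*(-10))/26754 = ((32*(-9 + √(145/9)))*(-10))*(1/26754) = ((32*(-9 + √145/3))*(-10))*(1/26754) = ((-288 + 32*√145/3)*(-10))*(1/26754) = (2880 - 320*√145/3)*(1/26754) = 480/4459 - 160*√145/40131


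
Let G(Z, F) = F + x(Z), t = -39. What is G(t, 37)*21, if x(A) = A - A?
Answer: 777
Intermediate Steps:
x(A) = 0
G(Z, F) = F (G(Z, F) = F + 0 = F)
G(t, 37)*21 = 37*21 = 777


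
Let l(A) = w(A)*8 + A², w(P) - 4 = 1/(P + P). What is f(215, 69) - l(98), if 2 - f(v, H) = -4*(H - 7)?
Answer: -459916/49 ≈ -9386.0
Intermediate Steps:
w(P) = 4 + 1/(2*P) (w(P) = 4 + 1/(P + P) = 4 + 1/(2*P))
f(v, H) = -26 + 4*H (f(v, H) = 2 - (-4)*(H - 7) = 2 - (-4)*(-7 + H) = 2 - (28 - 4*H) = 2 + (-28 + 4*H) = -26 + 4*H)
l(A) = 32 + A² + 4/A (l(A) = (4 + 1/(2*A))*8 + A² = (32 + 4/A) + A² = 32 + A² + 4/A)
f(215, 69) - l(98) = (-26 + 4*69) - (32 + 98² + 4/98) = (-26 + 276) - (32 + 9604 + 4*(1/98)) = 250 - (32 + 9604 + 2/49) = 250 - 1*472166/49 = 250 - 472166/49 = -459916/49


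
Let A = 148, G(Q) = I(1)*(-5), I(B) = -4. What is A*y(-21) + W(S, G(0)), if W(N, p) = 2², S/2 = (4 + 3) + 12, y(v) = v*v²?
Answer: -1370624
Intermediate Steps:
y(v) = v³
G(Q) = 20 (G(Q) = -4*(-5) = 20)
S = 38 (S = 2*((4 + 3) + 12) = 2*(7 + 12) = 2*19 = 38)
W(N, p) = 4
A*y(-21) + W(S, G(0)) = 148*(-21)³ + 4 = 148*(-9261) + 4 = -1370628 + 4 = -1370624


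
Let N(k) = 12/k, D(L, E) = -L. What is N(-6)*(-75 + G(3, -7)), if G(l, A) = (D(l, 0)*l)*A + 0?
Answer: 24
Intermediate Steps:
G(l, A) = -A*l² (G(l, A) = ((-l)*l)*A + 0 = (-l²)*A + 0 = -A*l² + 0 = -A*l²)
N(-6)*(-75 + G(3, -7)) = (12/(-6))*(-75 - 1*(-7)*3²) = (12*(-⅙))*(-75 - 1*(-7)*9) = -2*(-75 + 63) = -2*(-12) = 24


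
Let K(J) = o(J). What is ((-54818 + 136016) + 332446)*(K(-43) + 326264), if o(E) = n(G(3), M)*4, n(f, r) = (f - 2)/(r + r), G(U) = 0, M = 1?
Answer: 134955491440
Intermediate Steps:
n(f, r) = (-2 + f)/(2*r) (n(f, r) = (-2 + f)/((2*r)) = (-2 + f)*(1/(2*r)) = (-2 + f)/(2*r))
o(E) = -4 (o(E) = ((½)*(-2 + 0)/1)*4 = ((½)*1*(-2))*4 = -1*4 = -4)
K(J) = -4
((-54818 + 136016) + 332446)*(K(-43) + 326264) = ((-54818 + 136016) + 332446)*(-4 + 326264) = (81198 + 332446)*326260 = 413644*326260 = 134955491440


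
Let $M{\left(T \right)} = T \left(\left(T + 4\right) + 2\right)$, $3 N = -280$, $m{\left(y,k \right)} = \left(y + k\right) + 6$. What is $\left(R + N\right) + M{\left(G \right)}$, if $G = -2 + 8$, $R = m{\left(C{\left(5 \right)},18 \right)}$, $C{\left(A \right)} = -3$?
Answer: $- \frac{1}{3} \approx -0.33333$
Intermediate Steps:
$m{\left(y,k \right)} = 6 + k + y$ ($m{\left(y,k \right)} = \left(k + y\right) + 6 = 6 + k + y$)
$N = - \frac{280}{3}$ ($N = \frac{1}{3} \left(-280\right) = - \frac{280}{3} \approx -93.333$)
$R = 21$ ($R = 6 + 18 - 3 = 21$)
$G = 6$
$M{\left(T \right)} = T \left(6 + T\right)$ ($M{\left(T \right)} = T \left(\left(4 + T\right) + 2\right) = T \left(6 + T\right)$)
$\left(R + N\right) + M{\left(G \right)} = \left(21 - \frac{280}{3}\right) + 6 \left(6 + 6\right) = - \frac{217}{3} + 6 \cdot 12 = - \frac{217}{3} + 72 = - \frac{1}{3}$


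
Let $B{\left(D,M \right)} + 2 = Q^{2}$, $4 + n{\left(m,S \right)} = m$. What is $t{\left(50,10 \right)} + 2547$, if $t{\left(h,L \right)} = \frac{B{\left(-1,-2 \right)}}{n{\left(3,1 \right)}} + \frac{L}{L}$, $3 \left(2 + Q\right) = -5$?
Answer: $\frac{22829}{9} \approx 2536.6$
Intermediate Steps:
$Q = - \frac{11}{3}$ ($Q = -2 + \frac{1}{3} \left(-5\right) = -2 - \frac{5}{3} = - \frac{11}{3} \approx -3.6667$)
$n{\left(m,S \right)} = -4 + m$
$B{\left(D,M \right)} = \frac{103}{9}$ ($B{\left(D,M \right)} = -2 + \left(- \frac{11}{3}\right)^{2} = -2 + \frac{121}{9} = \frac{103}{9}$)
$t{\left(h,L \right)} = - \frac{94}{9}$ ($t{\left(h,L \right)} = \frac{103}{9 \left(-4 + 3\right)} + \frac{L}{L} = \frac{103}{9 \left(-1\right)} + 1 = \frac{103}{9} \left(-1\right) + 1 = - \frac{103}{9} + 1 = - \frac{94}{9}$)
$t{\left(50,10 \right)} + 2547 = - \frac{94}{9} + 2547 = \frac{22829}{9}$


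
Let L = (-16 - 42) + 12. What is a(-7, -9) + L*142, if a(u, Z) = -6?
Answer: -6538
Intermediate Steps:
L = -46 (L = -58 + 12 = -46)
a(-7, -9) + L*142 = -6 - 46*142 = -6 - 6532 = -6538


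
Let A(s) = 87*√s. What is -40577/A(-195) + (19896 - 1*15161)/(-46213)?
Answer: -4735/46213 + 40577*I*√195/16965 ≈ -0.10246 + 33.4*I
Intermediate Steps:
-40577/A(-195) + (19896 - 1*15161)/(-46213) = -40577*(-I*√195/16965) + (19896 - 1*15161)/(-46213) = -40577*(-I*√195/16965) + (19896 - 15161)*(-1/46213) = -40577*(-I*√195/16965) + 4735*(-1/46213) = -(-40577)*I*√195/16965 - 4735/46213 = 40577*I*√195/16965 - 4735/46213 = -4735/46213 + 40577*I*√195/16965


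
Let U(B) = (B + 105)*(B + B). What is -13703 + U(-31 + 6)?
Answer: -17703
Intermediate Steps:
U(B) = 2*B*(105 + B) (U(B) = (105 + B)*(2*B) = 2*B*(105 + B))
-13703 + U(-31 + 6) = -13703 + 2*(-31 + 6)*(105 + (-31 + 6)) = -13703 + 2*(-25)*(105 - 25) = -13703 + 2*(-25)*80 = -13703 - 4000 = -17703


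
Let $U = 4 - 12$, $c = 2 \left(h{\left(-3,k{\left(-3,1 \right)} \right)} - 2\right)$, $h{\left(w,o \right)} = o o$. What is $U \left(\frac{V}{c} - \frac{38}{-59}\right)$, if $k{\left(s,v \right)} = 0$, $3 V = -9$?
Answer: $- \frac{658}{59} \approx -11.153$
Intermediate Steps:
$V = -3$ ($V = \frac{1}{3} \left(-9\right) = -3$)
$h{\left(w,o \right)} = o^{2}$
$c = -4$ ($c = 2 \left(0^{2} - 2\right) = 2 \left(0 - 2\right) = 2 \left(-2\right) = -4$)
$U = -8$ ($U = 4 - 12 = -8$)
$U \left(\frac{V}{c} - \frac{38}{-59}\right) = - 8 \left(- \frac{3}{-4} - \frac{38}{-59}\right) = - 8 \left(\left(-3\right) \left(- \frac{1}{4}\right) - - \frac{38}{59}\right) = - 8 \left(\frac{3}{4} + \frac{38}{59}\right) = \left(-8\right) \frac{329}{236} = - \frac{658}{59}$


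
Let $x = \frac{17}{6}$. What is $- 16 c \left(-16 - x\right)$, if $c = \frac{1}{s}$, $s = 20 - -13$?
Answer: $\frac{904}{99} \approx 9.1313$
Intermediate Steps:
$x = \frac{17}{6}$ ($x = 17 \cdot \frac{1}{6} = \frac{17}{6} \approx 2.8333$)
$s = 33$ ($s = 20 + 13 = 33$)
$c = \frac{1}{33} \approx 0.030303$
$- 16 c \left(-16 - x\right) = \left(-16\right) \frac{1}{33} \left(-16 - \frac{17}{6}\right) = - \frac{16 \left(-16 - \frac{17}{6}\right)}{33} = \left(- \frac{16}{33}\right) \left(- \frac{113}{6}\right) = \frac{904}{99}$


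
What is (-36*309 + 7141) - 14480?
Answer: -18463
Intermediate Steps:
(-36*309 + 7141) - 14480 = (-11124 + 7141) - 14480 = -3983 - 14480 = -18463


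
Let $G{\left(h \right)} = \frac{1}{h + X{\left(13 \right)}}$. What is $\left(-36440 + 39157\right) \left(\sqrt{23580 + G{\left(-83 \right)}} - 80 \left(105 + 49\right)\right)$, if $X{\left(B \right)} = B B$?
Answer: $-33473440 + \frac{2717 \sqrt{174397766}}{86} \approx -3.3056 \cdot 10^{7}$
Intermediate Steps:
$X{\left(B \right)} = B^{2}$
$G{\left(h \right)} = \frac{1}{169 + h}$ ($G{\left(h \right)} = \frac{1}{h + 13^{2}} = \frac{1}{h + 169} = \frac{1}{169 + h}$)
$\left(-36440 + 39157\right) \left(\sqrt{23580 + G{\left(-83 \right)}} - 80 \left(105 + 49\right)\right) = \left(-36440 + 39157\right) \left(\sqrt{23580 + \frac{1}{169 - 83}} - 80 \left(105 + 49\right)\right) = 2717 \left(\sqrt{23580 + \frac{1}{86}} - 12320\right) = 2717 \left(\sqrt{\frac{2027881}{86}} - 12320\right) = 2717 \left(\frac{\sqrt{174397766}}{86} - 12320\right) = 2717 \left(-12320 + \frac{\sqrt{174397766}}{86}\right) = -33473440 + \frac{2717 \sqrt{174397766}}{86}$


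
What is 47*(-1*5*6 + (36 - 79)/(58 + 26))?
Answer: -120461/84 ≈ -1434.1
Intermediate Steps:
47*(-1*5*6 + (36 - 79)/(58 + 26)) = 47*(-5*6 - 43/84) = 47*(-30 - 43*1/84) = 47*(-30 - 43/84) = 47*(-2563/84) = -120461/84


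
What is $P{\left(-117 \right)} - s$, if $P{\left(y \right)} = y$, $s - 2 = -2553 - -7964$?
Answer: $-5530$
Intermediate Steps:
$s = 5413$ ($s = 2 - -5411 = 2 + \left(-2553 + 7964\right) = 2 + 5411 = 5413$)
$P{\left(-117 \right)} - s = -117 - 5413 = -5530$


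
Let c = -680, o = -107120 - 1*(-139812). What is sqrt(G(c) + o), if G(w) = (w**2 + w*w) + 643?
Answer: sqrt(958135) ≈ 978.84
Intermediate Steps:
o = 32692 (o = -107120 + 139812 = 32692)
G(w) = 643 + 2*w**2 (G(w) = (w**2 + w**2) + 643 = 2*w**2 + 643 = 643 + 2*w**2)
sqrt(G(c) + o) = sqrt((643 + 2*(-680)**2) + 32692) = sqrt((643 + 2*462400) + 32692) = sqrt((643 + 924800) + 32692) = sqrt(925443 + 32692) = sqrt(958135)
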